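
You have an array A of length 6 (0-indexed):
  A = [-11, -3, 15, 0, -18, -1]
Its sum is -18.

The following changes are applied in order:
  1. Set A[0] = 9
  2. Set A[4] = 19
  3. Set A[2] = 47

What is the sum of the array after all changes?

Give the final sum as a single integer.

Answer: 71

Derivation:
Initial sum: -18
Change 1: A[0] -11 -> 9, delta = 20, sum = 2
Change 2: A[4] -18 -> 19, delta = 37, sum = 39
Change 3: A[2] 15 -> 47, delta = 32, sum = 71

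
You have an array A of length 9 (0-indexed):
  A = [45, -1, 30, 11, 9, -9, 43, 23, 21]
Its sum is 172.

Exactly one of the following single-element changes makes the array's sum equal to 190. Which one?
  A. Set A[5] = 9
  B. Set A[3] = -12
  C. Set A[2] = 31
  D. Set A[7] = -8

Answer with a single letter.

Answer: A

Derivation:
Option A: A[5] -9->9, delta=18, new_sum=172+(18)=190 <-- matches target
Option B: A[3] 11->-12, delta=-23, new_sum=172+(-23)=149
Option C: A[2] 30->31, delta=1, new_sum=172+(1)=173
Option D: A[7] 23->-8, delta=-31, new_sum=172+(-31)=141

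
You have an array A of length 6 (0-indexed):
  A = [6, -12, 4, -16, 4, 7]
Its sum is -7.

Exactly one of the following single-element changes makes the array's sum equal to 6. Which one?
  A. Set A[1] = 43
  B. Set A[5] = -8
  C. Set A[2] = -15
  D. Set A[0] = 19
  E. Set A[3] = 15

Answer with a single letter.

Answer: D

Derivation:
Option A: A[1] -12->43, delta=55, new_sum=-7+(55)=48
Option B: A[5] 7->-8, delta=-15, new_sum=-7+(-15)=-22
Option C: A[2] 4->-15, delta=-19, new_sum=-7+(-19)=-26
Option D: A[0] 6->19, delta=13, new_sum=-7+(13)=6 <-- matches target
Option E: A[3] -16->15, delta=31, new_sum=-7+(31)=24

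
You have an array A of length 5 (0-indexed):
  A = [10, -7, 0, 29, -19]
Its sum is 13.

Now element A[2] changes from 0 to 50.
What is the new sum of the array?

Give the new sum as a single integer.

Answer: 63

Derivation:
Old value at index 2: 0
New value at index 2: 50
Delta = 50 - 0 = 50
New sum = old_sum + delta = 13 + (50) = 63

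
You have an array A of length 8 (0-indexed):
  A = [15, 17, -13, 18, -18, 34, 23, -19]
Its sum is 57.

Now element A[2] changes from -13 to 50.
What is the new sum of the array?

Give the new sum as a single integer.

Answer: 120

Derivation:
Old value at index 2: -13
New value at index 2: 50
Delta = 50 - -13 = 63
New sum = old_sum + delta = 57 + (63) = 120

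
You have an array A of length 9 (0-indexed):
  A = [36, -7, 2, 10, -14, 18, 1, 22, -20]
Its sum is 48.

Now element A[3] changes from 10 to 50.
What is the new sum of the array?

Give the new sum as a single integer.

Old value at index 3: 10
New value at index 3: 50
Delta = 50 - 10 = 40
New sum = old_sum + delta = 48 + (40) = 88

Answer: 88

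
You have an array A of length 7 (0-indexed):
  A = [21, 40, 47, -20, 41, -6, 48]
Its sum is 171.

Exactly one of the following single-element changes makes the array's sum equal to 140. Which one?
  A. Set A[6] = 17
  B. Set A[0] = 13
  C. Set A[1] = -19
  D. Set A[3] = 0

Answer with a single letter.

Option A: A[6] 48->17, delta=-31, new_sum=171+(-31)=140 <-- matches target
Option B: A[0] 21->13, delta=-8, new_sum=171+(-8)=163
Option C: A[1] 40->-19, delta=-59, new_sum=171+(-59)=112
Option D: A[3] -20->0, delta=20, new_sum=171+(20)=191

Answer: A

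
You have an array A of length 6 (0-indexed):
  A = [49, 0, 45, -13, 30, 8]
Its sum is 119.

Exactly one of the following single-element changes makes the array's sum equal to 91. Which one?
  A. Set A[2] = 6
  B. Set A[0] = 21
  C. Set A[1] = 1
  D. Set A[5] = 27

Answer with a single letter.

Answer: B

Derivation:
Option A: A[2] 45->6, delta=-39, new_sum=119+(-39)=80
Option B: A[0] 49->21, delta=-28, new_sum=119+(-28)=91 <-- matches target
Option C: A[1] 0->1, delta=1, new_sum=119+(1)=120
Option D: A[5] 8->27, delta=19, new_sum=119+(19)=138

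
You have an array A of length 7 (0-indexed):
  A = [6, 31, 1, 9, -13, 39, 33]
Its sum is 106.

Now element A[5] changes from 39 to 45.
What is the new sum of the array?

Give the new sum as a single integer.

Old value at index 5: 39
New value at index 5: 45
Delta = 45 - 39 = 6
New sum = old_sum + delta = 106 + (6) = 112

Answer: 112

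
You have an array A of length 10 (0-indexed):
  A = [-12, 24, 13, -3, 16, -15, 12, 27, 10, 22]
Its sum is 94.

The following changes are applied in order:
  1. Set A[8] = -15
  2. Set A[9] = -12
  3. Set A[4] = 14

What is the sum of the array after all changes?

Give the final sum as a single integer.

Initial sum: 94
Change 1: A[8] 10 -> -15, delta = -25, sum = 69
Change 2: A[9] 22 -> -12, delta = -34, sum = 35
Change 3: A[4] 16 -> 14, delta = -2, sum = 33

Answer: 33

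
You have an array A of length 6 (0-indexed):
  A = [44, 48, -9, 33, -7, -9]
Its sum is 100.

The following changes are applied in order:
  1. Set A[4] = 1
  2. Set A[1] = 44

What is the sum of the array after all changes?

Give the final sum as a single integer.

Answer: 104

Derivation:
Initial sum: 100
Change 1: A[4] -7 -> 1, delta = 8, sum = 108
Change 2: A[1] 48 -> 44, delta = -4, sum = 104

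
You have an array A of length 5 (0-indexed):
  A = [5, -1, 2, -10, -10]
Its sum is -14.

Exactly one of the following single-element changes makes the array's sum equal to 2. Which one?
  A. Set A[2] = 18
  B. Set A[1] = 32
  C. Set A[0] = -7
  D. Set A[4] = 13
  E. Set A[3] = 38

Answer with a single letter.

Answer: A

Derivation:
Option A: A[2] 2->18, delta=16, new_sum=-14+(16)=2 <-- matches target
Option B: A[1] -1->32, delta=33, new_sum=-14+(33)=19
Option C: A[0] 5->-7, delta=-12, new_sum=-14+(-12)=-26
Option D: A[4] -10->13, delta=23, new_sum=-14+(23)=9
Option E: A[3] -10->38, delta=48, new_sum=-14+(48)=34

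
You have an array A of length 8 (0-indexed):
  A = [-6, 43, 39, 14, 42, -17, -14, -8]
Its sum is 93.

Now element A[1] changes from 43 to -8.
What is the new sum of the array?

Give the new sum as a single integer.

Old value at index 1: 43
New value at index 1: -8
Delta = -8 - 43 = -51
New sum = old_sum + delta = 93 + (-51) = 42

Answer: 42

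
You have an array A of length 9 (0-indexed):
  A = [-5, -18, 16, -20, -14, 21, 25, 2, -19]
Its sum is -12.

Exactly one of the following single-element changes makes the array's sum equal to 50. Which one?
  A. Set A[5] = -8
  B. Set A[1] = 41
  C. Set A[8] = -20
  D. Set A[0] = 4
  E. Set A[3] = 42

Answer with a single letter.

Answer: E

Derivation:
Option A: A[5] 21->-8, delta=-29, new_sum=-12+(-29)=-41
Option B: A[1] -18->41, delta=59, new_sum=-12+(59)=47
Option C: A[8] -19->-20, delta=-1, new_sum=-12+(-1)=-13
Option D: A[0] -5->4, delta=9, new_sum=-12+(9)=-3
Option E: A[3] -20->42, delta=62, new_sum=-12+(62)=50 <-- matches target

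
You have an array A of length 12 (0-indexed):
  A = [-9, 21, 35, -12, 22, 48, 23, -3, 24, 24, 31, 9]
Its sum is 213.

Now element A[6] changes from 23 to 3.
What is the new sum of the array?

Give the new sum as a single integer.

Answer: 193

Derivation:
Old value at index 6: 23
New value at index 6: 3
Delta = 3 - 23 = -20
New sum = old_sum + delta = 213 + (-20) = 193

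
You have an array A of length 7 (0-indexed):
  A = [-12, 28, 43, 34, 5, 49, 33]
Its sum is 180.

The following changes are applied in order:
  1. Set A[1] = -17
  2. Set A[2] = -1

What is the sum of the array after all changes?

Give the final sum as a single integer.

Answer: 91

Derivation:
Initial sum: 180
Change 1: A[1] 28 -> -17, delta = -45, sum = 135
Change 2: A[2] 43 -> -1, delta = -44, sum = 91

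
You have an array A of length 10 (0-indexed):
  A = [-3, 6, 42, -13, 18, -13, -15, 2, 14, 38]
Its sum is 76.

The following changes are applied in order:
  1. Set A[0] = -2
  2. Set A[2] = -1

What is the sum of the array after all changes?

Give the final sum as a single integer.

Initial sum: 76
Change 1: A[0] -3 -> -2, delta = 1, sum = 77
Change 2: A[2] 42 -> -1, delta = -43, sum = 34

Answer: 34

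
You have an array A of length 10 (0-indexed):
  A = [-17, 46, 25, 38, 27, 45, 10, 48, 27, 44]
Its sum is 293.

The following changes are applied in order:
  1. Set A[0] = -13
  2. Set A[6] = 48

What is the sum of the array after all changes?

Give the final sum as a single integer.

Initial sum: 293
Change 1: A[0] -17 -> -13, delta = 4, sum = 297
Change 2: A[6] 10 -> 48, delta = 38, sum = 335

Answer: 335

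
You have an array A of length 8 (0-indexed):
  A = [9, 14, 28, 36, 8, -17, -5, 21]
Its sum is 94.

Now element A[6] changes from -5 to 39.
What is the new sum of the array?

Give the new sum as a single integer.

Answer: 138

Derivation:
Old value at index 6: -5
New value at index 6: 39
Delta = 39 - -5 = 44
New sum = old_sum + delta = 94 + (44) = 138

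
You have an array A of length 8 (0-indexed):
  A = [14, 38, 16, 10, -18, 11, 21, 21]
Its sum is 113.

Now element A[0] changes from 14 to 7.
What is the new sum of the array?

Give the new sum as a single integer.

Answer: 106

Derivation:
Old value at index 0: 14
New value at index 0: 7
Delta = 7 - 14 = -7
New sum = old_sum + delta = 113 + (-7) = 106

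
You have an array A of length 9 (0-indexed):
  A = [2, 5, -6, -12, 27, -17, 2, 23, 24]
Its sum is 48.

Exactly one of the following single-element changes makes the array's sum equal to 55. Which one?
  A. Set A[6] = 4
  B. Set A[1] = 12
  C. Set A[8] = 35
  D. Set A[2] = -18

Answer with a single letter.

Option A: A[6] 2->4, delta=2, new_sum=48+(2)=50
Option B: A[1] 5->12, delta=7, new_sum=48+(7)=55 <-- matches target
Option C: A[8] 24->35, delta=11, new_sum=48+(11)=59
Option D: A[2] -6->-18, delta=-12, new_sum=48+(-12)=36

Answer: B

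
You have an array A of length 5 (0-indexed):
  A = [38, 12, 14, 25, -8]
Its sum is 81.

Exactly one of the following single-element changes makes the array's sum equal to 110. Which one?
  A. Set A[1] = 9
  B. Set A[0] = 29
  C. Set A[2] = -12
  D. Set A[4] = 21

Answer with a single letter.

Answer: D

Derivation:
Option A: A[1] 12->9, delta=-3, new_sum=81+(-3)=78
Option B: A[0] 38->29, delta=-9, new_sum=81+(-9)=72
Option C: A[2] 14->-12, delta=-26, new_sum=81+(-26)=55
Option D: A[4] -8->21, delta=29, new_sum=81+(29)=110 <-- matches target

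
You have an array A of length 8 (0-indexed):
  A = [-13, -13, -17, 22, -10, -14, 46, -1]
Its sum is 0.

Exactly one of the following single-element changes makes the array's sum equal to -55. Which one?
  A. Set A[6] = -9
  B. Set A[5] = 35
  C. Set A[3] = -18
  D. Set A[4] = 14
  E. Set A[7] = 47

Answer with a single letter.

Option A: A[6] 46->-9, delta=-55, new_sum=0+(-55)=-55 <-- matches target
Option B: A[5] -14->35, delta=49, new_sum=0+(49)=49
Option C: A[3] 22->-18, delta=-40, new_sum=0+(-40)=-40
Option D: A[4] -10->14, delta=24, new_sum=0+(24)=24
Option E: A[7] -1->47, delta=48, new_sum=0+(48)=48

Answer: A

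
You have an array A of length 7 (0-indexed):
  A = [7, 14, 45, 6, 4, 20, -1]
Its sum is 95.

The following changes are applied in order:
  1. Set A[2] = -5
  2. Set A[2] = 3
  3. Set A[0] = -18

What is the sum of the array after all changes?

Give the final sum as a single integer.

Answer: 28

Derivation:
Initial sum: 95
Change 1: A[2] 45 -> -5, delta = -50, sum = 45
Change 2: A[2] -5 -> 3, delta = 8, sum = 53
Change 3: A[0] 7 -> -18, delta = -25, sum = 28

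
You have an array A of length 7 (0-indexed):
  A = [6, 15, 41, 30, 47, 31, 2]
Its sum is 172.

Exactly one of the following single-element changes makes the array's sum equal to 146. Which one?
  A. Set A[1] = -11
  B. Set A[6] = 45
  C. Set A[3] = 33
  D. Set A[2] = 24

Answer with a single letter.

Option A: A[1] 15->-11, delta=-26, new_sum=172+(-26)=146 <-- matches target
Option B: A[6] 2->45, delta=43, new_sum=172+(43)=215
Option C: A[3] 30->33, delta=3, new_sum=172+(3)=175
Option D: A[2] 41->24, delta=-17, new_sum=172+(-17)=155

Answer: A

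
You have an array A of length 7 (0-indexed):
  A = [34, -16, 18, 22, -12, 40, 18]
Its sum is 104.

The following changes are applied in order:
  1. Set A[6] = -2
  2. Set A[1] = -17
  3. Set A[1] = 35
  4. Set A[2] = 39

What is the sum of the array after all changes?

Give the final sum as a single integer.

Answer: 156

Derivation:
Initial sum: 104
Change 1: A[6] 18 -> -2, delta = -20, sum = 84
Change 2: A[1] -16 -> -17, delta = -1, sum = 83
Change 3: A[1] -17 -> 35, delta = 52, sum = 135
Change 4: A[2] 18 -> 39, delta = 21, sum = 156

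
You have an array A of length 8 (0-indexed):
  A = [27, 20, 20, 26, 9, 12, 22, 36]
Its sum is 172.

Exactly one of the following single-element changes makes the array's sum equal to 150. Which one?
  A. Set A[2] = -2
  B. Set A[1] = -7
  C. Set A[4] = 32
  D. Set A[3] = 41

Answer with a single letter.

Option A: A[2] 20->-2, delta=-22, new_sum=172+(-22)=150 <-- matches target
Option B: A[1] 20->-7, delta=-27, new_sum=172+(-27)=145
Option C: A[4] 9->32, delta=23, new_sum=172+(23)=195
Option D: A[3] 26->41, delta=15, new_sum=172+(15)=187

Answer: A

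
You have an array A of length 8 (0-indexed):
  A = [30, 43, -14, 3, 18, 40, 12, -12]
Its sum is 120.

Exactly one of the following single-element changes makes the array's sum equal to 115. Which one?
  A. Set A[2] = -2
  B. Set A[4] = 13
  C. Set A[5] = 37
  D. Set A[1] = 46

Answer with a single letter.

Option A: A[2] -14->-2, delta=12, new_sum=120+(12)=132
Option B: A[4] 18->13, delta=-5, new_sum=120+(-5)=115 <-- matches target
Option C: A[5] 40->37, delta=-3, new_sum=120+(-3)=117
Option D: A[1] 43->46, delta=3, new_sum=120+(3)=123

Answer: B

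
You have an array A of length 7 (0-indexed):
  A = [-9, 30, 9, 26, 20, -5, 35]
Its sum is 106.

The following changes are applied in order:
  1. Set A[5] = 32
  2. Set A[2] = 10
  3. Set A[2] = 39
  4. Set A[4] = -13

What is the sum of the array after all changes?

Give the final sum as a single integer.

Initial sum: 106
Change 1: A[5] -5 -> 32, delta = 37, sum = 143
Change 2: A[2] 9 -> 10, delta = 1, sum = 144
Change 3: A[2] 10 -> 39, delta = 29, sum = 173
Change 4: A[4] 20 -> -13, delta = -33, sum = 140

Answer: 140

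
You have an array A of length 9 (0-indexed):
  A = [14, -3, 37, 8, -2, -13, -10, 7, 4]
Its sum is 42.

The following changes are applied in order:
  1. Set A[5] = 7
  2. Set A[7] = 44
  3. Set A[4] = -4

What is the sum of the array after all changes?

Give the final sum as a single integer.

Initial sum: 42
Change 1: A[5] -13 -> 7, delta = 20, sum = 62
Change 2: A[7] 7 -> 44, delta = 37, sum = 99
Change 3: A[4] -2 -> -4, delta = -2, sum = 97

Answer: 97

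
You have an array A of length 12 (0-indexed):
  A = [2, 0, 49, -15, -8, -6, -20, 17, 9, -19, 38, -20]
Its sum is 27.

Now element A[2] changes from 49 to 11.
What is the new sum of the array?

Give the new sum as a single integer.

Answer: -11

Derivation:
Old value at index 2: 49
New value at index 2: 11
Delta = 11 - 49 = -38
New sum = old_sum + delta = 27 + (-38) = -11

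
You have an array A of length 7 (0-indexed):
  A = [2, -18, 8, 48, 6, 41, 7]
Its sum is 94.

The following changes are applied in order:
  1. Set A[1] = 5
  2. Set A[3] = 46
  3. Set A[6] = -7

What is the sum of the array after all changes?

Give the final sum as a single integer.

Answer: 101

Derivation:
Initial sum: 94
Change 1: A[1] -18 -> 5, delta = 23, sum = 117
Change 2: A[3] 48 -> 46, delta = -2, sum = 115
Change 3: A[6] 7 -> -7, delta = -14, sum = 101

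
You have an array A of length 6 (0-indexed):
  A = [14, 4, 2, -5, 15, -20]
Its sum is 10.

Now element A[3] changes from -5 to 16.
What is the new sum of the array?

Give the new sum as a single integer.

Answer: 31

Derivation:
Old value at index 3: -5
New value at index 3: 16
Delta = 16 - -5 = 21
New sum = old_sum + delta = 10 + (21) = 31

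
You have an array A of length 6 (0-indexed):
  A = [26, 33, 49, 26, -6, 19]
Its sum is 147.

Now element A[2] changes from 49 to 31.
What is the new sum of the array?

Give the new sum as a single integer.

Old value at index 2: 49
New value at index 2: 31
Delta = 31 - 49 = -18
New sum = old_sum + delta = 147 + (-18) = 129

Answer: 129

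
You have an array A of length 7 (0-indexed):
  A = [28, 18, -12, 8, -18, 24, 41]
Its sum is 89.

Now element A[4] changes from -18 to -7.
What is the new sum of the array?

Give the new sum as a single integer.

Old value at index 4: -18
New value at index 4: -7
Delta = -7 - -18 = 11
New sum = old_sum + delta = 89 + (11) = 100

Answer: 100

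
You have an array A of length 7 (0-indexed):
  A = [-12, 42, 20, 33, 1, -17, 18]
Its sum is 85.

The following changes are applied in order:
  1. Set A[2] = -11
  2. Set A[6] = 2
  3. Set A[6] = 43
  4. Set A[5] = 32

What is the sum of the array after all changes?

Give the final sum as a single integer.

Initial sum: 85
Change 1: A[2] 20 -> -11, delta = -31, sum = 54
Change 2: A[6] 18 -> 2, delta = -16, sum = 38
Change 3: A[6] 2 -> 43, delta = 41, sum = 79
Change 4: A[5] -17 -> 32, delta = 49, sum = 128

Answer: 128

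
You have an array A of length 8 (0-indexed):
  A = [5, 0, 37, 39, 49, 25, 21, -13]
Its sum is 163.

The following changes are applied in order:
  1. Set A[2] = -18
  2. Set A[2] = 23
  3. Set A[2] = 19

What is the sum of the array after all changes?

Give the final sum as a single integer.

Answer: 145

Derivation:
Initial sum: 163
Change 1: A[2] 37 -> -18, delta = -55, sum = 108
Change 2: A[2] -18 -> 23, delta = 41, sum = 149
Change 3: A[2] 23 -> 19, delta = -4, sum = 145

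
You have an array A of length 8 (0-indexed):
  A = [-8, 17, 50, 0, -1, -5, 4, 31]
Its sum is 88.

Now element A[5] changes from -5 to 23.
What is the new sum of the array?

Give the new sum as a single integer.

Answer: 116

Derivation:
Old value at index 5: -5
New value at index 5: 23
Delta = 23 - -5 = 28
New sum = old_sum + delta = 88 + (28) = 116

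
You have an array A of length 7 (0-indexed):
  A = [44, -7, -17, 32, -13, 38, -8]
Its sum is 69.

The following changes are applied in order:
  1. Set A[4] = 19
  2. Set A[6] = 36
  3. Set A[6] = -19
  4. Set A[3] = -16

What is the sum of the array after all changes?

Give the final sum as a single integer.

Initial sum: 69
Change 1: A[4] -13 -> 19, delta = 32, sum = 101
Change 2: A[6] -8 -> 36, delta = 44, sum = 145
Change 3: A[6] 36 -> -19, delta = -55, sum = 90
Change 4: A[3] 32 -> -16, delta = -48, sum = 42

Answer: 42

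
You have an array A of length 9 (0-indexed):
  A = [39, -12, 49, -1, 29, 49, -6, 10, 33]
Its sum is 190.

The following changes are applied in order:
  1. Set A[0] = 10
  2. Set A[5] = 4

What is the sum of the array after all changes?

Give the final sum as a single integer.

Answer: 116

Derivation:
Initial sum: 190
Change 1: A[0] 39 -> 10, delta = -29, sum = 161
Change 2: A[5] 49 -> 4, delta = -45, sum = 116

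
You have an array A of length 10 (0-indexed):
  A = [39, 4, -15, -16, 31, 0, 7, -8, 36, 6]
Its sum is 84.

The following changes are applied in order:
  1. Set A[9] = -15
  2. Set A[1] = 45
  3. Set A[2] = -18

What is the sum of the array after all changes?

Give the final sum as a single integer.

Answer: 101

Derivation:
Initial sum: 84
Change 1: A[9] 6 -> -15, delta = -21, sum = 63
Change 2: A[1] 4 -> 45, delta = 41, sum = 104
Change 3: A[2] -15 -> -18, delta = -3, sum = 101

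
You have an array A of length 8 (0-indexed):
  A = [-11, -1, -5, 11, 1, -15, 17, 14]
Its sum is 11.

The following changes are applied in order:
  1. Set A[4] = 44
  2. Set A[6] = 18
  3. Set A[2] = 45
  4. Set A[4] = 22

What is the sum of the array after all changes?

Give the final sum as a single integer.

Initial sum: 11
Change 1: A[4] 1 -> 44, delta = 43, sum = 54
Change 2: A[6] 17 -> 18, delta = 1, sum = 55
Change 3: A[2] -5 -> 45, delta = 50, sum = 105
Change 4: A[4] 44 -> 22, delta = -22, sum = 83

Answer: 83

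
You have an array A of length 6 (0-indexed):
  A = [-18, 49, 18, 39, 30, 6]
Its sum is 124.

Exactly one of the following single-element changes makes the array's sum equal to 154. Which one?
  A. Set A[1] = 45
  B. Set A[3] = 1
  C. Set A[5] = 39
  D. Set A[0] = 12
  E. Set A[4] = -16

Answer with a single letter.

Option A: A[1] 49->45, delta=-4, new_sum=124+(-4)=120
Option B: A[3] 39->1, delta=-38, new_sum=124+(-38)=86
Option C: A[5] 6->39, delta=33, new_sum=124+(33)=157
Option D: A[0] -18->12, delta=30, new_sum=124+(30)=154 <-- matches target
Option E: A[4] 30->-16, delta=-46, new_sum=124+(-46)=78

Answer: D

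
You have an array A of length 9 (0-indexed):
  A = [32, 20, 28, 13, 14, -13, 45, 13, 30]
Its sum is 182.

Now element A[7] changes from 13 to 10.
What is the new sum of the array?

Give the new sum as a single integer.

Old value at index 7: 13
New value at index 7: 10
Delta = 10 - 13 = -3
New sum = old_sum + delta = 182 + (-3) = 179

Answer: 179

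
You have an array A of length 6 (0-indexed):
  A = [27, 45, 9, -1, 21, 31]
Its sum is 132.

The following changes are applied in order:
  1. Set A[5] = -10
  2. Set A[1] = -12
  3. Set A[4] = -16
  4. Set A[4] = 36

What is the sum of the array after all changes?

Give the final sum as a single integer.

Initial sum: 132
Change 1: A[5] 31 -> -10, delta = -41, sum = 91
Change 2: A[1] 45 -> -12, delta = -57, sum = 34
Change 3: A[4] 21 -> -16, delta = -37, sum = -3
Change 4: A[4] -16 -> 36, delta = 52, sum = 49

Answer: 49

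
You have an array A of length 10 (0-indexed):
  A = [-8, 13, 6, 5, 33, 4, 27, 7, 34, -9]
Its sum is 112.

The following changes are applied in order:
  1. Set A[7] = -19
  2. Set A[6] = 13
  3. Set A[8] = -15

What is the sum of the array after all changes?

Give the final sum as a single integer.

Initial sum: 112
Change 1: A[7] 7 -> -19, delta = -26, sum = 86
Change 2: A[6] 27 -> 13, delta = -14, sum = 72
Change 3: A[8] 34 -> -15, delta = -49, sum = 23

Answer: 23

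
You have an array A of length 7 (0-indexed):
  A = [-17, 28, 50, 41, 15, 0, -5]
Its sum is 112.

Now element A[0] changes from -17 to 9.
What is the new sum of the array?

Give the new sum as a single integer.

Old value at index 0: -17
New value at index 0: 9
Delta = 9 - -17 = 26
New sum = old_sum + delta = 112 + (26) = 138

Answer: 138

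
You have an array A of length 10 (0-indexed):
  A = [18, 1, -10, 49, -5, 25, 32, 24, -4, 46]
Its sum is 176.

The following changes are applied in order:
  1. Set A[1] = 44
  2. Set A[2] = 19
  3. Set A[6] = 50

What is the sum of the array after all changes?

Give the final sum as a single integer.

Initial sum: 176
Change 1: A[1] 1 -> 44, delta = 43, sum = 219
Change 2: A[2] -10 -> 19, delta = 29, sum = 248
Change 3: A[6] 32 -> 50, delta = 18, sum = 266

Answer: 266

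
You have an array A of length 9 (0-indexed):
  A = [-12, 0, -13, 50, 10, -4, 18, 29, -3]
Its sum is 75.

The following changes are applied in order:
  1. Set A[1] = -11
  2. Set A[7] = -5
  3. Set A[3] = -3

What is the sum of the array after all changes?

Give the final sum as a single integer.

Answer: -23

Derivation:
Initial sum: 75
Change 1: A[1] 0 -> -11, delta = -11, sum = 64
Change 2: A[7] 29 -> -5, delta = -34, sum = 30
Change 3: A[3] 50 -> -3, delta = -53, sum = -23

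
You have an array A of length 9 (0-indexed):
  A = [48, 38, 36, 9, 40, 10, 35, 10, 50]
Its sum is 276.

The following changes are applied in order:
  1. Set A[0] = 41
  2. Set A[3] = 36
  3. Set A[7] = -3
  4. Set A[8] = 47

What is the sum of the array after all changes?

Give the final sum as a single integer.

Initial sum: 276
Change 1: A[0] 48 -> 41, delta = -7, sum = 269
Change 2: A[3] 9 -> 36, delta = 27, sum = 296
Change 3: A[7] 10 -> -3, delta = -13, sum = 283
Change 4: A[8] 50 -> 47, delta = -3, sum = 280

Answer: 280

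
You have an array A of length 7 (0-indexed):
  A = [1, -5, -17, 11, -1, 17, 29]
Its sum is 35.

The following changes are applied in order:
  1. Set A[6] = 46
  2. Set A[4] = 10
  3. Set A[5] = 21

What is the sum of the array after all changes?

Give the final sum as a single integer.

Initial sum: 35
Change 1: A[6] 29 -> 46, delta = 17, sum = 52
Change 2: A[4] -1 -> 10, delta = 11, sum = 63
Change 3: A[5] 17 -> 21, delta = 4, sum = 67

Answer: 67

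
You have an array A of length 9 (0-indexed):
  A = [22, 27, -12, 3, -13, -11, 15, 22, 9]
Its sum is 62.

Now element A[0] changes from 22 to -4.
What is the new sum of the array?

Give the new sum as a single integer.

Old value at index 0: 22
New value at index 0: -4
Delta = -4 - 22 = -26
New sum = old_sum + delta = 62 + (-26) = 36

Answer: 36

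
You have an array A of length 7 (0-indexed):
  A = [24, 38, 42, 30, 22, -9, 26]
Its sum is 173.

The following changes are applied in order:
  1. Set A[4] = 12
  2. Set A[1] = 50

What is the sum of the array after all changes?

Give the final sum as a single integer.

Initial sum: 173
Change 1: A[4] 22 -> 12, delta = -10, sum = 163
Change 2: A[1] 38 -> 50, delta = 12, sum = 175

Answer: 175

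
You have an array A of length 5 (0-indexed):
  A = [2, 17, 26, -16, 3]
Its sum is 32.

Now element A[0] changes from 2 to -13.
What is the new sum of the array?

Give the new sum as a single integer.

Answer: 17

Derivation:
Old value at index 0: 2
New value at index 0: -13
Delta = -13 - 2 = -15
New sum = old_sum + delta = 32 + (-15) = 17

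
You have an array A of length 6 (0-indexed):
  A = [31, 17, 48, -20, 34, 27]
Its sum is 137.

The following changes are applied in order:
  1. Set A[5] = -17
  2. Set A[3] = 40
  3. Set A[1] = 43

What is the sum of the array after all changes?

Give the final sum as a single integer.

Answer: 179

Derivation:
Initial sum: 137
Change 1: A[5] 27 -> -17, delta = -44, sum = 93
Change 2: A[3] -20 -> 40, delta = 60, sum = 153
Change 3: A[1] 17 -> 43, delta = 26, sum = 179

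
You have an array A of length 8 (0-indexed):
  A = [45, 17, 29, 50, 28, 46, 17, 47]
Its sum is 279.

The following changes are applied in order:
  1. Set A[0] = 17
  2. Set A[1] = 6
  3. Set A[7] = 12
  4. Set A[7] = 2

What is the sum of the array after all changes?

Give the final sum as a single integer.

Initial sum: 279
Change 1: A[0] 45 -> 17, delta = -28, sum = 251
Change 2: A[1] 17 -> 6, delta = -11, sum = 240
Change 3: A[7] 47 -> 12, delta = -35, sum = 205
Change 4: A[7] 12 -> 2, delta = -10, sum = 195

Answer: 195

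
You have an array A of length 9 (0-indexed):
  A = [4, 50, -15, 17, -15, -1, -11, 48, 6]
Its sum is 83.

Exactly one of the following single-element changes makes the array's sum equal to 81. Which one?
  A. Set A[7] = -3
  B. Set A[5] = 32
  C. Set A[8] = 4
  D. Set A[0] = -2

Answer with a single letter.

Option A: A[7] 48->-3, delta=-51, new_sum=83+(-51)=32
Option B: A[5] -1->32, delta=33, new_sum=83+(33)=116
Option C: A[8] 6->4, delta=-2, new_sum=83+(-2)=81 <-- matches target
Option D: A[0] 4->-2, delta=-6, new_sum=83+(-6)=77

Answer: C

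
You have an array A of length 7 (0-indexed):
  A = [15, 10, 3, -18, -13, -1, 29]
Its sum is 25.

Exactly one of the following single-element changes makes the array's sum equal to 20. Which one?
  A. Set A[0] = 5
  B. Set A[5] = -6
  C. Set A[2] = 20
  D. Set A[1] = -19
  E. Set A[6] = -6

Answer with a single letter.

Option A: A[0] 15->5, delta=-10, new_sum=25+(-10)=15
Option B: A[5] -1->-6, delta=-5, new_sum=25+(-5)=20 <-- matches target
Option C: A[2] 3->20, delta=17, new_sum=25+(17)=42
Option D: A[1] 10->-19, delta=-29, new_sum=25+(-29)=-4
Option E: A[6] 29->-6, delta=-35, new_sum=25+(-35)=-10

Answer: B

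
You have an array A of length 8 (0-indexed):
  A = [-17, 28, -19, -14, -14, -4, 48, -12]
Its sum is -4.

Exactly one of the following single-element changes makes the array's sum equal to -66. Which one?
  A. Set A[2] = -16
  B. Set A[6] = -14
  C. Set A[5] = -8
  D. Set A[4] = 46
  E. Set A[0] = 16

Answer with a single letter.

Answer: B

Derivation:
Option A: A[2] -19->-16, delta=3, new_sum=-4+(3)=-1
Option B: A[6] 48->-14, delta=-62, new_sum=-4+(-62)=-66 <-- matches target
Option C: A[5] -4->-8, delta=-4, new_sum=-4+(-4)=-8
Option D: A[4] -14->46, delta=60, new_sum=-4+(60)=56
Option E: A[0] -17->16, delta=33, new_sum=-4+(33)=29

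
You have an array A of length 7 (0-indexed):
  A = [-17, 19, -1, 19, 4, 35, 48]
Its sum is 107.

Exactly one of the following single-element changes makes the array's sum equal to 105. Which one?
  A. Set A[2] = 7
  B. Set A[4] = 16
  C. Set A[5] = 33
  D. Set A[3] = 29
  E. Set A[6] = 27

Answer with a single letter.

Option A: A[2] -1->7, delta=8, new_sum=107+(8)=115
Option B: A[4] 4->16, delta=12, new_sum=107+(12)=119
Option C: A[5] 35->33, delta=-2, new_sum=107+(-2)=105 <-- matches target
Option D: A[3] 19->29, delta=10, new_sum=107+(10)=117
Option E: A[6] 48->27, delta=-21, new_sum=107+(-21)=86

Answer: C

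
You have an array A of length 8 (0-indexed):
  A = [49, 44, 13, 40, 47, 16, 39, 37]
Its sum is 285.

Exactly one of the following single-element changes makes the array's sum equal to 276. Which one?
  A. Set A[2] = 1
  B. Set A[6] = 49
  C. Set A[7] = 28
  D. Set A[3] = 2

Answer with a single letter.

Answer: C

Derivation:
Option A: A[2] 13->1, delta=-12, new_sum=285+(-12)=273
Option B: A[6] 39->49, delta=10, new_sum=285+(10)=295
Option C: A[7] 37->28, delta=-9, new_sum=285+(-9)=276 <-- matches target
Option D: A[3] 40->2, delta=-38, new_sum=285+(-38)=247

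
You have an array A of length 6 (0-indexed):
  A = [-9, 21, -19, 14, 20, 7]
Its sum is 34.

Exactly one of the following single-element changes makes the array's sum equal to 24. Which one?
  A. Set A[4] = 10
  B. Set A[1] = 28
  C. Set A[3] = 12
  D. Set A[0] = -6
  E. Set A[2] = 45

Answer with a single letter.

Option A: A[4] 20->10, delta=-10, new_sum=34+(-10)=24 <-- matches target
Option B: A[1] 21->28, delta=7, new_sum=34+(7)=41
Option C: A[3] 14->12, delta=-2, new_sum=34+(-2)=32
Option D: A[0] -9->-6, delta=3, new_sum=34+(3)=37
Option E: A[2] -19->45, delta=64, new_sum=34+(64)=98

Answer: A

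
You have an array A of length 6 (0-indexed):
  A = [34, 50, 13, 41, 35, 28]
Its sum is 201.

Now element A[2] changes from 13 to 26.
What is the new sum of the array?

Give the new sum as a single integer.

Answer: 214

Derivation:
Old value at index 2: 13
New value at index 2: 26
Delta = 26 - 13 = 13
New sum = old_sum + delta = 201 + (13) = 214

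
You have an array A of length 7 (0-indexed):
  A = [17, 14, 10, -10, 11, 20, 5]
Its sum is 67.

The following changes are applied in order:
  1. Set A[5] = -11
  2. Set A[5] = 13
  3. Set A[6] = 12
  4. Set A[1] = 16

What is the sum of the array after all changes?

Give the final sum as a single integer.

Initial sum: 67
Change 1: A[5] 20 -> -11, delta = -31, sum = 36
Change 2: A[5] -11 -> 13, delta = 24, sum = 60
Change 3: A[6] 5 -> 12, delta = 7, sum = 67
Change 4: A[1] 14 -> 16, delta = 2, sum = 69

Answer: 69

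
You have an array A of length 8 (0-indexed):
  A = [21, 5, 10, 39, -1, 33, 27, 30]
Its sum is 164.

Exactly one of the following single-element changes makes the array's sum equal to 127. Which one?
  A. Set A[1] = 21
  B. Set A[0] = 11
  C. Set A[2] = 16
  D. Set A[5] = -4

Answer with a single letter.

Answer: D

Derivation:
Option A: A[1] 5->21, delta=16, new_sum=164+(16)=180
Option B: A[0] 21->11, delta=-10, new_sum=164+(-10)=154
Option C: A[2] 10->16, delta=6, new_sum=164+(6)=170
Option D: A[5] 33->-4, delta=-37, new_sum=164+(-37)=127 <-- matches target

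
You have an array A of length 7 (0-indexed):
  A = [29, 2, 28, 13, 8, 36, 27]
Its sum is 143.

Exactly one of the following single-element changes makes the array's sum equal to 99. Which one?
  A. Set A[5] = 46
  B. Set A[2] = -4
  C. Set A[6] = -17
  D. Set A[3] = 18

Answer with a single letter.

Answer: C

Derivation:
Option A: A[5] 36->46, delta=10, new_sum=143+(10)=153
Option B: A[2] 28->-4, delta=-32, new_sum=143+(-32)=111
Option C: A[6] 27->-17, delta=-44, new_sum=143+(-44)=99 <-- matches target
Option D: A[3] 13->18, delta=5, new_sum=143+(5)=148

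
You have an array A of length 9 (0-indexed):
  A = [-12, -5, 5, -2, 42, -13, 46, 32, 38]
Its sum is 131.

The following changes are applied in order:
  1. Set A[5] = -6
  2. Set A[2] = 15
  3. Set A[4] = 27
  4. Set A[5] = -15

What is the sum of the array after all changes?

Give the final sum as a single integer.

Initial sum: 131
Change 1: A[5] -13 -> -6, delta = 7, sum = 138
Change 2: A[2] 5 -> 15, delta = 10, sum = 148
Change 3: A[4] 42 -> 27, delta = -15, sum = 133
Change 4: A[5] -6 -> -15, delta = -9, sum = 124

Answer: 124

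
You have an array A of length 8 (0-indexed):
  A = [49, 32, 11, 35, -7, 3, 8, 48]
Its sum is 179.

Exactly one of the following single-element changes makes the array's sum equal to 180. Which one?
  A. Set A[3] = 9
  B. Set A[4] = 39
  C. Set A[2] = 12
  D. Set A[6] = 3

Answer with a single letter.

Answer: C

Derivation:
Option A: A[3] 35->9, delta=-26, new_sum=179+(-26)=153
Option B: A[4] -7->39, delta=46, new_sum=179+(46)=225
Option C: A[2] 11->12, delta=1, new_sum=179+(1)=180 <-- matches target
Option D: A[6] 8->3, delta=-5, new_sum=179+(-5)=174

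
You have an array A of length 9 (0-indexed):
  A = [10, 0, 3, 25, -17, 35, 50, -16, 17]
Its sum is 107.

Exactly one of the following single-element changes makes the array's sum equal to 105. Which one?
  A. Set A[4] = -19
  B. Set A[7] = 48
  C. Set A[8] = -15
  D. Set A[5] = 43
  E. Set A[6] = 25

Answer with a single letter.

Answer: A

Derivation:
Option A: A[4] -17->-19, delta=-2, new_sum=107+(-2)=105 <-- matches target
Option B: A[7] -16->48, delta=64, new_sum=107+(64)=171
Option C: A[8] 17->-15, delta=-32, new_sum=107+(-32)=75
Option D: A[5] 35->43, delta=8, new_sum=107+(8)=115
Option E: A[6] 50->25, delta=-25, new_sum=107+(-25)=82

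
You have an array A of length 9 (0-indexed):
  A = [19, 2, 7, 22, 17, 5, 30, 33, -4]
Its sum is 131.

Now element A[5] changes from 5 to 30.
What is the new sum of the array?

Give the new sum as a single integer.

Answer: 156

Derivation:
Old value at index 5: 5
New value at index 5: 30
Delta = 30 - 5 = 25
New sum = old_sum + delta = 131 + (25) = 156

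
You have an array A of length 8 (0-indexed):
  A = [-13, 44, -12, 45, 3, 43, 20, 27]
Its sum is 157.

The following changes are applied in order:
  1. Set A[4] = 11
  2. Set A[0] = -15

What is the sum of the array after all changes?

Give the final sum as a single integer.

Answer: 163

Derivation:
Initial sum: 157
Change 1: A[4] 3 -> 11, delta = 8, sum = 165
Change 2: A[0] -13 -> -15, delta = -2, sum = 163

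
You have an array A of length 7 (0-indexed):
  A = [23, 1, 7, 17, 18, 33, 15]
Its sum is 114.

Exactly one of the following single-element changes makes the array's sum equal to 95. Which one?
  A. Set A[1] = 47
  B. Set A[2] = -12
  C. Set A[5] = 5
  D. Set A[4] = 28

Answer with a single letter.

Answer: B

Derivation:
Option A: A[1] 1->47, delta=46, new_sum=114+(46)=160
Option B: A[2] 7->-12, delta=-19, new_sum=114+(-19)=95 <-- matches target
Option C: A[5] 33->5, delta=-28, new_sum=114+(-28)=86
Option D: A[4] 18->28, delta=10, new_sum=114+(10)=124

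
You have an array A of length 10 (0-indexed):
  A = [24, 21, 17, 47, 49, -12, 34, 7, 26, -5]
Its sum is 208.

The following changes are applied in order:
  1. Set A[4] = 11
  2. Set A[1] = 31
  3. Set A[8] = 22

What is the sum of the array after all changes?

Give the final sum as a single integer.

Answer: 176

Derivation:
Initial sum: 208
Change 1: A[4] 49 -> 11, delta = -38, sum = 170
Change 2: A[1] 21 -> 31, delta = 10, sum = 180
Change 3: A[8] 26 -> 22, delta = -4, sum = 176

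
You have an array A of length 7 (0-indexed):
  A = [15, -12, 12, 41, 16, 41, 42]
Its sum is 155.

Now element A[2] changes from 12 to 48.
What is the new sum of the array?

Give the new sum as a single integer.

Answer: 191

Derivation:
Old value at index 2: 12
New value at index 2: 48
Delta = 48 - 12 = 36
New sum = old_sum + delta = 155 + (36) = 191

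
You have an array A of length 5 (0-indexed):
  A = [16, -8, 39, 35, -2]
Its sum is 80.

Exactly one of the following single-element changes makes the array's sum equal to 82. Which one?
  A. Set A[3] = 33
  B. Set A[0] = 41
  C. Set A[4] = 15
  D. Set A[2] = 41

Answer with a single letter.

Answer: D

Derivation:
Option A: A[3] 35->33, delta=-2, new_sum=80+(-2)=78
Option B: A[0] 16->41, delta=25, new_sum=80+(25)=105
Option C: A[4] -2->15, delta=17, new_sum=80+(17)=97
Option D: A[2] 39->41, delta=2, new_sum=80+(2)=82 <-- matches target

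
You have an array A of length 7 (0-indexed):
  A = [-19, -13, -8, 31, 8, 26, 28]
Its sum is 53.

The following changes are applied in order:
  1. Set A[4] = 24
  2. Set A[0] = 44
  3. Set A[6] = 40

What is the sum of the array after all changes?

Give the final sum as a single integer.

Initial sum: 53
Change 1: A[4] 8 -> 24, delta = 16, sum = 69
Change 2: A[0] -19 -> 44, delta = 63, sum = 132
Change 3: A[6] 28 -> 40, delta = 12, sum = 144

Answer: 144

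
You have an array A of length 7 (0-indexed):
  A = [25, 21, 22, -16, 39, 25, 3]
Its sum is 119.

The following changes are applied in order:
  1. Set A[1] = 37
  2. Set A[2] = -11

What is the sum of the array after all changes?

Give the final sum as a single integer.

Initial sum: 119
Change 1: A[1] 21 -> 37, delta = 16, sum = 135
Change 2: A[2] 22 -> -11, delta = -33, sum = 102

Answer: 102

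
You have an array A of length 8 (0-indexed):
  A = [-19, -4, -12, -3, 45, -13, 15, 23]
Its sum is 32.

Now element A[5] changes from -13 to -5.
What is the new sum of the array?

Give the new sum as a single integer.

Old value at index 5: -13
New value at index 5: -5
Delta = -5 - -13 = 8
New sum = old_sum + delta = 32 + (8) = 40

Answer: 40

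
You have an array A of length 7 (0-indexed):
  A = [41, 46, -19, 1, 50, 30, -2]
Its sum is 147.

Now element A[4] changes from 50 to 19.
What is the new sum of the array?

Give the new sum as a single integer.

Old value at index 4: 50
New value at index 4: 19
Delta = 19 - 50 = -31
New sum = old_sum + delta = 147 + (-31) = 116

Answer: 116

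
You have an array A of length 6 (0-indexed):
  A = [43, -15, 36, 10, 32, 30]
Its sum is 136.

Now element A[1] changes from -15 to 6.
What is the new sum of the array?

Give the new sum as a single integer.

Answer: 157

Derivation:
Old value at index 1: -15
New value at index 1: 6
Delta = 6 - -15 = 21
New sum = old_sum + delta = 136 + (21) = 157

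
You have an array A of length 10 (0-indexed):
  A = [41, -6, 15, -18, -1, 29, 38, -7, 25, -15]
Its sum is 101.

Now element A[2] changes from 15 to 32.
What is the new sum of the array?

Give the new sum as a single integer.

Answer: 118

Derivation:
Old value at index 2: 15
New value at index 2: 32
Delta = 32 - 15 = 17
New sum = old_sum + delta = 101 + (17) = 118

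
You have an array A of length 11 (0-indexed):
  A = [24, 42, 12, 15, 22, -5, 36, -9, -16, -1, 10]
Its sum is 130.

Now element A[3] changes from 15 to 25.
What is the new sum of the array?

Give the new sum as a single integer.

Answer: 140

Derivation:
Old value at index 3: 15
New value at index 3: 25
Delta = 25 - 15 = 10
New sum = old_sum + delta = 130 + (10) = 140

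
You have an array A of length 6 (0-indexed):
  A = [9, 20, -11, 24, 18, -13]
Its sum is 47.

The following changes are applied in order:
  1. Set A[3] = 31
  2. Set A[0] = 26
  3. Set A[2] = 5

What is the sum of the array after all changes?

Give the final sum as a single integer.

Initial sum: 47
Change 1: A[3] 24 -> 31, delta = 7, sum = 54
Change 2: A[0] 9 -> 26, delta = 17, sum = 71
Change 3: A[2] -11 -> 5, delta = 16, sum = 87

Answer: 87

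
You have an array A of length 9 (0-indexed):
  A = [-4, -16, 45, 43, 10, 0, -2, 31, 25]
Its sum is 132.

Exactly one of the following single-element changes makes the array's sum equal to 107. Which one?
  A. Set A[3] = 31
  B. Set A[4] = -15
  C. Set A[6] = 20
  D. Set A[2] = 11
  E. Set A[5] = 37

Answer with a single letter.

Option A: A[3] 43->31, delta=-12, new_sum=132+(-12)=120
Option B: A[4] 10->-15, delta=-25, new_sum=132+(-25)=107 <-- matches target
Option C: A[6] -2->20, delta=22, new_sum=132+(22)=154
Option D: A[2] 45->11, delta=-34, new_sum=132+(-34)=98
Option E: A[5] 0->37, delta=37, new_sum=132+(37)=169

Answer: B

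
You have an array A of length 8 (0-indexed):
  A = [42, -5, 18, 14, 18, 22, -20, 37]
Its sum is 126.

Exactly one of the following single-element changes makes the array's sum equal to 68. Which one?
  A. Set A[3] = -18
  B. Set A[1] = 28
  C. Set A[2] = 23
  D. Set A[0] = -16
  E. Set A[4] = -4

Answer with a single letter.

Option A: A[3] 14->-18, delta=-32, new_sum=126+(-32)=94
Option B: A[1] -5->28, delta=33, new_sum=126+(33)=159
Option C: A[2] 18->23, delta=5, new_sum=126+(5)=131
Option D: A[0] 42->-16, delta=-58, new_sum=126+(-58)=68 <-- matches target
Option E: A[4] 18->-4, delta=-22, new_sum=126+(-22)=104

Answer: D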